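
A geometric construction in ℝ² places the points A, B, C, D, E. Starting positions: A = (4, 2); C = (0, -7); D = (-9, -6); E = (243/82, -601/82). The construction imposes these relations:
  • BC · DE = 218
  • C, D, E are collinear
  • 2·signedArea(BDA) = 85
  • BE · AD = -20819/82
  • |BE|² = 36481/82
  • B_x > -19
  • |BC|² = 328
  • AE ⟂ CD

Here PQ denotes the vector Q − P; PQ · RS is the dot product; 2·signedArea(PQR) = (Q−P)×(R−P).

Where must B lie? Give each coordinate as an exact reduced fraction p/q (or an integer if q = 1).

B = (-18, -5)

1. B_x = -18  [BC · DE = 218 ∩ 2·signedArea(BDA) = 85]
2. B_y = -5  [BC · DE = 218 ∩ 2·signedArea(BDA) = 85]
   → B = (-18, -5)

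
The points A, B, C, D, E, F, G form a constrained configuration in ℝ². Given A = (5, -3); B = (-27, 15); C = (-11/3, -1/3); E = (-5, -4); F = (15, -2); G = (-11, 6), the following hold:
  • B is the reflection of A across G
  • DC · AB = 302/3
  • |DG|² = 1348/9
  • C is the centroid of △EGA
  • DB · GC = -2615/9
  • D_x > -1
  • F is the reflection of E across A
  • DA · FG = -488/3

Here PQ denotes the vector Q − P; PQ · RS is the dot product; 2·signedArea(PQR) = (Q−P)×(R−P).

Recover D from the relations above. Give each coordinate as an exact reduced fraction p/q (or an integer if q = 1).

D = (-1/3, 0)

1. D_x = -1/3  [DA · FG = -488/3 ∩ DB · GC = -2615/9]
2. D_y = 0  [DA · FG = -488/3 ∩ DB · GC = -2615/9]
   → D = (-1/3, 0)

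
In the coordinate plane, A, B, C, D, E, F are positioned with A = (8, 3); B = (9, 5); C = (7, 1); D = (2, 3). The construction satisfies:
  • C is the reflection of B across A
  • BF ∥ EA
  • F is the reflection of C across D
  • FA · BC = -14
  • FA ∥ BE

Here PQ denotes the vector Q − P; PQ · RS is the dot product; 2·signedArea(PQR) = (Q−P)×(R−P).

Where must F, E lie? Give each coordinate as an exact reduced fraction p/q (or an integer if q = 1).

1. F_x = -3  [F is the reflection of C across D]
2. F_y = 5  [F is the reflection of C across D]
   → F = (-3, 5)
3. E_x = 20  [BF ∥ EA ∩ FA ∥ BE]
4. E_y = 3  [BF ∥ EA ∩ FA ∥ BE]
   → E = (20, 3)

E = (20, 3)
F = (-3, 5)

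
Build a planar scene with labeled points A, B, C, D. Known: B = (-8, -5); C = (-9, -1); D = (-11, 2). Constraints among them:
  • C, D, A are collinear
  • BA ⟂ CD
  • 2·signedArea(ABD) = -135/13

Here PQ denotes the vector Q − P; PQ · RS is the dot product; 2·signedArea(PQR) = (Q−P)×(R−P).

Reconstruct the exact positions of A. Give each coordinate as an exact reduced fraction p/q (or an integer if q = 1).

A = (-89/13, -55/13)

1. A_x = -89/13  [C, D, A are collinear ∩ BA ⟂ CD]
2. A_y = -55/13  [C, D, A are collinear ∩ BA ⟂ CD]
   → A = (-89/13, -55/13)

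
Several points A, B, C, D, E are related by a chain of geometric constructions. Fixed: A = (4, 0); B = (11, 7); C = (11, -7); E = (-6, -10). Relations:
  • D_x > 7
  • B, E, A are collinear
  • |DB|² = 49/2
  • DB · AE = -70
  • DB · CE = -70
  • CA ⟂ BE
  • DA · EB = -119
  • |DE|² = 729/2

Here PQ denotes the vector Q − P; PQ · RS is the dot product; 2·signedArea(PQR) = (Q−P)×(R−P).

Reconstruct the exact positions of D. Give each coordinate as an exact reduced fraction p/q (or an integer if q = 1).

D = (15/2, 7/2)

1. D_x = 15/2  [DB · AE = -70 ∩ DB · CE = -70]
2. D_y = 7/2  [DB · AE = -70 ∩ DB · CE = -70]
   → D = (15/2, 7/2)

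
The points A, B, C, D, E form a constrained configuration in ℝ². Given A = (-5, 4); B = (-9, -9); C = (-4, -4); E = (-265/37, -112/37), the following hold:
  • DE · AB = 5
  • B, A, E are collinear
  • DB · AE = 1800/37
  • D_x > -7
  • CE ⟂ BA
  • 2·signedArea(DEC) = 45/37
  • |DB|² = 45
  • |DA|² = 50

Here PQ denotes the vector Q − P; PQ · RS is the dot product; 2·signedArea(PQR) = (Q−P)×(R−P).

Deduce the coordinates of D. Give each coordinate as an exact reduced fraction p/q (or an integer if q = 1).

D = (-6, -3)

1. D_x = -6  [line 36/37·x + 117/37·y + 567/37 = 0 ∩ |DB|² = 45]
2. D_y = -3  [line 36/37·x + 117/37·y + 567/37 = 0 ∩ |DB|² = 45]
   → D = (-6, -3)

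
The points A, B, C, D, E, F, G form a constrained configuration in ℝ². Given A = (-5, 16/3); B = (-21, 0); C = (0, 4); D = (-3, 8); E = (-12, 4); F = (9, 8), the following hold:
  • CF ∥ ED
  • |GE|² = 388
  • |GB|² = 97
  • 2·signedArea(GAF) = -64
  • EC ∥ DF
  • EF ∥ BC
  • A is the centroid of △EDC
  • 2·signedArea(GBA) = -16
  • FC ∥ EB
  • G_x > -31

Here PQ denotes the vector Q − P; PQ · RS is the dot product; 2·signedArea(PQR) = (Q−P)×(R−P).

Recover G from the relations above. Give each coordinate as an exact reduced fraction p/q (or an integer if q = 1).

1. G_x = -30  [2·signedArea(GBA) = -16 ∩ 2·signedArea(GAF) = -64]
2. G_y = -4  [2·signedArea(GBA) = -16 ∩ 2·signedArea(GAF) = -64]
   → G = (-30, -4)

G = (-30, -4)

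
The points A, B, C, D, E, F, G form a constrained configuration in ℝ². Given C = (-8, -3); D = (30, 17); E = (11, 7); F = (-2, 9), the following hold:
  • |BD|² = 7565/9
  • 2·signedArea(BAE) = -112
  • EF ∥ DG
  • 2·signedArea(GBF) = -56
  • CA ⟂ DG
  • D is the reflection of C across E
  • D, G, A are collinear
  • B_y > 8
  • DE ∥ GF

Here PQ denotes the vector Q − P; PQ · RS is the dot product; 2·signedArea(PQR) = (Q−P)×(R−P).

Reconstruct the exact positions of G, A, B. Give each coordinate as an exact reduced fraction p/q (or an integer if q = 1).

A = (-712/173, 3849/173)
B = (7/3, 25/3)
G = (17, 19)

1. G_x = 17  [DE ∥ GF ∩ EF ∥ DG]
2. G_y = 19  [DE ∥ GF ∩ EF ∥ DG]
   → G = (17, 19)
3. A_x = -712/173  [D, G, A are collinear ∩ CA ⟂ DG]
4. A_y = 3849/173  [D, G, A are collinear ∩ CA ⟂ DG]
   → A = (-712/173, 3849/173)
5. B_x = 7/3  [2·signedArea(BAE) = -112 ∩ 2·signedArea(GBF) = -56]
6. B_y = 25/3  [2·signedArea(BAE) = -112 ∩ 2·signedArea(GBF) = -56]
   → B = (7/3, 25/3)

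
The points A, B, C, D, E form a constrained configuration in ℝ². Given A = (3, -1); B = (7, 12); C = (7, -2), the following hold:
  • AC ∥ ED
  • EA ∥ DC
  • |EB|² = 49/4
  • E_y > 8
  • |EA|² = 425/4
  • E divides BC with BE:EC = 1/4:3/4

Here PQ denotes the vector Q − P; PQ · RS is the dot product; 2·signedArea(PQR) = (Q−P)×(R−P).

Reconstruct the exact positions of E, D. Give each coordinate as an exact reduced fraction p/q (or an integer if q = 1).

1. E_x = 7  [E divides BC with BE:EC = 1/4:3/4]
2. E_y = 17/2  [E divides BC with BE:EC = 1/4:3/4]
   → E = (7, 17/2)
3. D_x = 11  [EA ∥ DC ∩ AC ∥ ED]
4. D_y = 15/2  [EA ∥ DC ∩ AC ∥ ED]
   → D = (11, 15/2)

D = (11, 15/2)
E = (7, 17/2)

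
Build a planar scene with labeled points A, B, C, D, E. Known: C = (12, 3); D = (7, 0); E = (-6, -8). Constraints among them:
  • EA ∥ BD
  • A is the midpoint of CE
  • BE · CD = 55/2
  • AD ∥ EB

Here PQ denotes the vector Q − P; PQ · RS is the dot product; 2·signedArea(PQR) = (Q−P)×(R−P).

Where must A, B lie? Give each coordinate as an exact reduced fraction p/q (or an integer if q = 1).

A = (3, -5/2)
B = (-2, -11/2)

1. A_x = 3  [A is the midpoint of CE]
2. A_y = -5/2  [A is the midpoint of CE]
   → A = (3, -5/2)
3. B_x = -2  [EA ∥ BD ∩ AD ∥ EB]
4. B_y = -11/2  [EA ∥ BD ∩ AD ∥ EB]
   → B = (-2, -11/2)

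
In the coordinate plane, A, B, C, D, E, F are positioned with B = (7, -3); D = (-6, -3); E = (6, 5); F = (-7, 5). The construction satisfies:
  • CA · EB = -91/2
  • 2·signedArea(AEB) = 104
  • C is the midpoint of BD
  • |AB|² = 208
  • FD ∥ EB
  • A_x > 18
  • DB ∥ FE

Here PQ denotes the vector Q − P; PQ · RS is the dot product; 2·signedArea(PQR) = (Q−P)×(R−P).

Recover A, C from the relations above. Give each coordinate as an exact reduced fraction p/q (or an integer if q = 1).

A = (19, 5)
C = (1/2, -3)

1. C_x = 1/2  [C is the midpoint of BD]
2. C_y = -3  [C is the midpoint of BD]
   → C = (1/2, -3)
3. A_x = 19  [2·signedArea(AEB) = 104 ∩ CA · EB = -91/2]
4. A_y = 5  [2·signedArea(AEB) = 104 ∩ CA · EB = -91/2]
   → A = (19, 5)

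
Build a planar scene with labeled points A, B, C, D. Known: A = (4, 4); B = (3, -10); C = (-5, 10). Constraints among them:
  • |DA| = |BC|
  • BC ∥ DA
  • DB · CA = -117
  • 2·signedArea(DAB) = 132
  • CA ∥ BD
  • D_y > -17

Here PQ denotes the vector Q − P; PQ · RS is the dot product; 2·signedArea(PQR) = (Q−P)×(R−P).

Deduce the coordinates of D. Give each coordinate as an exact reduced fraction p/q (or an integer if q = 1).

1. D_x = 12  [BC ∥ DA ∩ CA ∥ BD]
2. D_y = -16  [BC ∥ DA ∩ CA ∥ BD]
   → D = (12, -16)

D = (12, -16)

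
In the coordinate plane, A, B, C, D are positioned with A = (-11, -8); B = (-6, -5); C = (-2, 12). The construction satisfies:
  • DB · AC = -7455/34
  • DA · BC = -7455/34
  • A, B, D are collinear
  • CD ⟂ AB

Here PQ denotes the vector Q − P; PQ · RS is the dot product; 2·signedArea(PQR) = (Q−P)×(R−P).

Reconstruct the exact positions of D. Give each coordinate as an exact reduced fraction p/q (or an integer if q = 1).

1. D_x = 151/34  [A, B, D are collinear ∩ CD ⟂ AB]
2. D_y = 43/34  [A, B, D are collinear ∩ CD ⟂ AB]
   → D = (151/34, 43/34)

D = (151/34, 43/34)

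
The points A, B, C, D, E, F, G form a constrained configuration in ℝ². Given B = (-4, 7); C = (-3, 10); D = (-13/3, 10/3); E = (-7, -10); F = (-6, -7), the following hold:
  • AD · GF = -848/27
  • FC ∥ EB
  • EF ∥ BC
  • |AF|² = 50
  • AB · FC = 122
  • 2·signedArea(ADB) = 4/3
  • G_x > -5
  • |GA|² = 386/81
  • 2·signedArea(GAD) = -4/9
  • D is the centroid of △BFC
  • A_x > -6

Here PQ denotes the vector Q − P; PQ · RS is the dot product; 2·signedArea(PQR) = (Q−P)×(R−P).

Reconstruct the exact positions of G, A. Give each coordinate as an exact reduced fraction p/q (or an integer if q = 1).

1. A_x = -5  [2·signedArea(ADB) = 4/3 ∩ AB · FC = 122]
2. A_y = 0  [2·signedArea(ADB) = 4/3 ∩ AB · FC = 122]
   → A = (-5, 0)
3. G_x = -40/9  [2·signedArea(GAD) = -4/9 ∩ AD · GF = -848/27]
4. G_y = 19/9  [2·signedArea(GAD) = -4/9 ∩ AD · GF = -848/27]
   → G = (-40/9, 19/9)

A = (-5, 0)
G = (-40/9, 19/9)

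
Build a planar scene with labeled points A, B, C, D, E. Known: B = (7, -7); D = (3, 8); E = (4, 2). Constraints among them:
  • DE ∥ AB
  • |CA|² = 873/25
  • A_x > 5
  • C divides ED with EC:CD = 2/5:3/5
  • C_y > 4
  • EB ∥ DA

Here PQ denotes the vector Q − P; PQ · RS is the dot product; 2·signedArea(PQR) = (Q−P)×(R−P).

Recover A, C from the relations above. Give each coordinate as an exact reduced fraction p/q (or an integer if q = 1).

1. A_x = 6  [DE ∥ AB ∩ EB ∥ DA]
2. A_y = -1  [DE ∥ AB ∩ EB ∥ DA]
   → A = (6, -1)
3. C_x = 18/5  [C divides ED with EC:CD = 2/5:3/5]
4. C_y = 22/5  [C divides ED with EC:CD = 2/5:3/5]
   → C = (18/5, 22/5)

A = (6, -1)
C = (18/5, 22/5)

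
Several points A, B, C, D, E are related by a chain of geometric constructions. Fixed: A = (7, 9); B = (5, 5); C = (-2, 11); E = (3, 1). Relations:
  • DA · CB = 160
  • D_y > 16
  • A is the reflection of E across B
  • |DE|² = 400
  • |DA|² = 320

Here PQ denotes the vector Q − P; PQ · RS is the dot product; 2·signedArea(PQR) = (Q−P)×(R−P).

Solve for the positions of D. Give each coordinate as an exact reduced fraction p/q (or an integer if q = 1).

D = (-9, 17)

1. D_x = -9  [line -7·x + 6·y + -165 = 0 ∩ |DE|² = 400]
2. D_y = 17  [line -7·x + 6·y + -165 = 0 ∩ |DE|² = 400]
   → D = (-9, 17)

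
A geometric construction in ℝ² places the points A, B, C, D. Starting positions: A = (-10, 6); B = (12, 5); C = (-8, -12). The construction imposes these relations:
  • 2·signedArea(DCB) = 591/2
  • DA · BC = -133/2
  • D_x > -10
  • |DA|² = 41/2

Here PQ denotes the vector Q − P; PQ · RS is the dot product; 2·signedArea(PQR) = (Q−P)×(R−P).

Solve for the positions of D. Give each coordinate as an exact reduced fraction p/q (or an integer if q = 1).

D = (-19/2, 3/2)

1. D_x = -19/2  [2·signedArea(DCB) = 591/2 ∩ DA · BC = -133/2]
2. D_y = 3/2  [2·signedArea(DCB) = 591/2 ∩ DA · BC = -133/2]
   → D = (-19/2, 3/2)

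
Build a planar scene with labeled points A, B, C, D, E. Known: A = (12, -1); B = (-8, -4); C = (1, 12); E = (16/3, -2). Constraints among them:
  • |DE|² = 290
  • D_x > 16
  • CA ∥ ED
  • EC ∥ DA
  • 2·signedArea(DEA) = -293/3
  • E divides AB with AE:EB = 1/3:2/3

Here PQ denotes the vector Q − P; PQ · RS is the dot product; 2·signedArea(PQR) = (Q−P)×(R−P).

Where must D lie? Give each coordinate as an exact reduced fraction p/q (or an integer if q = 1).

D = (49/3, -15)

1. D_x = 49/3  [EC ∥ DA ∩ CA ∥ ED]
2. D_y = -15  [EC ∥ DA ∩ CA ∥ ED]
   → D = (49/3, -15)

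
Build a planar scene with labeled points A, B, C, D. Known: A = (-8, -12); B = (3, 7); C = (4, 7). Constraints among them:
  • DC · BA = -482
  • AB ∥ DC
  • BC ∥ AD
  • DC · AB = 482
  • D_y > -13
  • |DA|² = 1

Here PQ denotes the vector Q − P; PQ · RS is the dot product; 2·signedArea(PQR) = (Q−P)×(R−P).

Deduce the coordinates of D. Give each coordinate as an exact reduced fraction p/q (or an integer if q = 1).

1. D_x = -7  [AB ∥ DC ∩ BC ∥ AD]
2. D_y = -12  [AB ∥ DC ∩ BC ∥ AD]
   → D = (-7, -12)

D = (-7, -12)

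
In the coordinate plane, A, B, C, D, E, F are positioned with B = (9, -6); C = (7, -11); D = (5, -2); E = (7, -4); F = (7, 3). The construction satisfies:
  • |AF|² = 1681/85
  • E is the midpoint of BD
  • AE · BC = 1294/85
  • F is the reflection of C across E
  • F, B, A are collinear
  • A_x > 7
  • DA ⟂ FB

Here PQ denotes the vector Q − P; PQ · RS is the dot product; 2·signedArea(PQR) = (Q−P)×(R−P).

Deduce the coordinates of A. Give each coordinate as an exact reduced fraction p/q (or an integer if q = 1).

1. A_x = 677/85  [F, B, A are collinear ∩ DA ⟂ FB]
2. A_y = -114/85  [F, B, A are collinear ∩ DA ⟂ FB]
   → A = (677/85, -114/85)

A = (677/85, -114/85)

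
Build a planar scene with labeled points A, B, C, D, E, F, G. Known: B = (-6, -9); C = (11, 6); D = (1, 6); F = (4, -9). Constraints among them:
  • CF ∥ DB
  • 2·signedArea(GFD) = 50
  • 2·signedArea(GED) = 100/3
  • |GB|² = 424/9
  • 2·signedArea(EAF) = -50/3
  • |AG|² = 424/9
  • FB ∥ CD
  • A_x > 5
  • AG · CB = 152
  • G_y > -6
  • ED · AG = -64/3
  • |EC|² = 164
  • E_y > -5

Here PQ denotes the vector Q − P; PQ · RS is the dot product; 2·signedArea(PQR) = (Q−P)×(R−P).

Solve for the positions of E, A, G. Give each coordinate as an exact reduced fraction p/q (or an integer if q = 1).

1. G_x = 0  [line -15·x + -3·y + -17 = 0 ∩ |GB|² = 424/9]
2. G_y = -17/3  [line -15·x + -3·y + -17 = 0 ∩ |GB|² = 424/9]
   → G = (0, -17/3)
3. A_x = 6  [line 17·x + 15·y + -67 = 0 ∩ |AG|² = 424/9]
4. A_y = -7/3  [line 17·x + 15·y + -67 = 0 ∩ |AG|² = 424/9]
   → A = (6, -7/3)
5. E_x = 3  [ED · AG = -64/3 ∩ 2·signedArea(GED) = 100/3]
6. E_y = -4  [ED · AG = -64/3 ∩ 2·signedArea(GED) = 100/3]
   → E = (3, -4)

A = (6, -7/3)
E = (3, -4)
G = (0, -17/3)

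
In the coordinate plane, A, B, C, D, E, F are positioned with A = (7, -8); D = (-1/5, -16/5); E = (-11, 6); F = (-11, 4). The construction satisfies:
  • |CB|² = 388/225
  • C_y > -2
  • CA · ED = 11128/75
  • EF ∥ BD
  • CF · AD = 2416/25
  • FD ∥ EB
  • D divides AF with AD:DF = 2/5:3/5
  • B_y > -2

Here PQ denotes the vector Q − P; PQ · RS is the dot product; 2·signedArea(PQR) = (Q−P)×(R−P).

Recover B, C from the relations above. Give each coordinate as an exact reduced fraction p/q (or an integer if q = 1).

1. B_x = -1/5  [EF ∥ BD ∩ FD ∥ EB]
2. B_y = -6/5  [EF ∥ BD ∩ FD ∥ EB]
   → B = (-1/5, -6/5)
3. C_x = -7/5  [CA · ED = 11128/75 ∩ CF · AD = 2416/25]
4. C_y = -26/15  [CA · ED = 11128/75 ∩ CF · AD = 2416/25]
   → C = (-7/5, -26/15)

B = (-1/5, -6/5)
C = (-7/5, -26/15)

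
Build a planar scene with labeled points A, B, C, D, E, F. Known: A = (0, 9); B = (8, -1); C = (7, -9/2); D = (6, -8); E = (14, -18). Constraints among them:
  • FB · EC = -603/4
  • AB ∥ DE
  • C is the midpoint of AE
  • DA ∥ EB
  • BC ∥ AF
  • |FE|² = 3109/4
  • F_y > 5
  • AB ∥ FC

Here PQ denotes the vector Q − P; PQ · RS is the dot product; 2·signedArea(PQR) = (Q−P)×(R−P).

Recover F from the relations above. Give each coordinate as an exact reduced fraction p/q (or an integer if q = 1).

1. F_x = -1  [AB ∥ FC ∩ BC ∥ AF]
2. F_y = 11/2  [AB ∥ FC ∩ BC ∥ AF]
   → F = (-1, 11/2)

F = (-1, 11/2)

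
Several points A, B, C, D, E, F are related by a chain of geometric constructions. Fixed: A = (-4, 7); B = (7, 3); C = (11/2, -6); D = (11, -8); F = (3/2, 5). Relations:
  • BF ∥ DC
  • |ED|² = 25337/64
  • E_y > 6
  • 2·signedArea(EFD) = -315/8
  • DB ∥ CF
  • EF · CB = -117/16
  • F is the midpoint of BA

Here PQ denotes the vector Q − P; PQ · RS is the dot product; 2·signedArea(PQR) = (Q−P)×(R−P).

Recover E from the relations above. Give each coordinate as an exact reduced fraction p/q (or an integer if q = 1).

E = (-21/8, 13/2)

1. E_x = -21/8  [2·signedArea(EFD) = -315/8 ∩ EF · CB = -117/16]
2. E_y = 13/2  [2·signedArea(EFD) = -315/8 ∩ EF · CB = -117/16]
   → E = (-21/8, 13/2)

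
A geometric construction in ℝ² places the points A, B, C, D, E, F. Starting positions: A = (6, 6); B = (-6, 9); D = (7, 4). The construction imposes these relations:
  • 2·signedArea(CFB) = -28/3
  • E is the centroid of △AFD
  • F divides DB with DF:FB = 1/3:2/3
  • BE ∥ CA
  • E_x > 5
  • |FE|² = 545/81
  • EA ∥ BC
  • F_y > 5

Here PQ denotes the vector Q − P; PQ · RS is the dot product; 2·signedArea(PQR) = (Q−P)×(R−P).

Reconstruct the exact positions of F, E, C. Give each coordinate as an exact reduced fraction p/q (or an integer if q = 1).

1. F_x = 8/3  [F divides DB with DF:FB = 1/3:2/3]
2. F_y = 17/3  [F divides DB with DF:FB = 1/3:2/3]
   → F = (8/3, 17/3)
3. E_x = 47/9  [E is the centroid of △AFD]
4. E_y = 47/9  [E is the centroid of △AFD]
   → E = (47/9, 47/9)
5. C_x = -47/9  [BE ∥ CA ∩ EA ∥ BC]
6. C_y = 88/9  [BE ∥ CA ∩ EA ∥ BC]
   → C = (-47/9, 88/9)

C = (-47/9, 88/9)
E = (47/9, 47/9)
F = (8/3, 17/3)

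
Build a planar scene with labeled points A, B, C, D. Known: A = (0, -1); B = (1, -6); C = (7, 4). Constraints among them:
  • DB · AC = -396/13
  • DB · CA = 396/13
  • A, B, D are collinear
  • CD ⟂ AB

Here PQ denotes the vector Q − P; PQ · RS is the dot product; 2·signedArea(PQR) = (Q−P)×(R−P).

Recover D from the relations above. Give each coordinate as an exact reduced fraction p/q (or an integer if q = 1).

1. D_x = -9/13  [A, B, D are collinear ∩ CD ⟂ AB]
2. D_y = 32/13  [A, B, D are collinear ∩ CD ⟂ AB]
   → D = (-9/13, 32/13)

D = (-9/13, 32/13)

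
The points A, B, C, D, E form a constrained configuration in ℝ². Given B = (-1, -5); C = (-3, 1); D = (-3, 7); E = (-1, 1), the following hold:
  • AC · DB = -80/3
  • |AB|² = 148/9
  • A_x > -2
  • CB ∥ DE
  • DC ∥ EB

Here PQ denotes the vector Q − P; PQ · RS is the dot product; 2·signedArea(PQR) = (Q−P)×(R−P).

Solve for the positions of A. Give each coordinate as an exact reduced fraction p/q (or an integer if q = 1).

A = (-5/3, -1)

1. A_x = -5/3  [line -2·x + 12·y + 26/3 = 0 ∩ |AB|² = 148/9]
2. A_y = -1  [line -2·x + 12·y + 26/3 = 0 ∩ |AB|² = 148/9]
   → A = (-5/3, -1)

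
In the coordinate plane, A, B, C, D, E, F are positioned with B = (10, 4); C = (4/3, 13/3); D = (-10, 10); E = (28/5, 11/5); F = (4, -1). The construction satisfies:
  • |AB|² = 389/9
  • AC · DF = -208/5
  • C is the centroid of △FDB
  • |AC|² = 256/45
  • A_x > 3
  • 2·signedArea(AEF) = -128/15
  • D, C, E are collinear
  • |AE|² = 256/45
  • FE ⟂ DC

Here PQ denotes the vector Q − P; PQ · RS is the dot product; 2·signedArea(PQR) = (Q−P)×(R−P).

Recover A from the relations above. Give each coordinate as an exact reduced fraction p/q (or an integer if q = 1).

1. A_x = 52/15  [2·signedArea(AEF) = -128/15 ∩ AC · DF = -208/5]
2. A_y = 49/15  [2·signedArea(AEF) = -128/15 ∩ AC · DF = -208/5]
   → A = (52/15, 49/15)

A = (52/15, 49/15)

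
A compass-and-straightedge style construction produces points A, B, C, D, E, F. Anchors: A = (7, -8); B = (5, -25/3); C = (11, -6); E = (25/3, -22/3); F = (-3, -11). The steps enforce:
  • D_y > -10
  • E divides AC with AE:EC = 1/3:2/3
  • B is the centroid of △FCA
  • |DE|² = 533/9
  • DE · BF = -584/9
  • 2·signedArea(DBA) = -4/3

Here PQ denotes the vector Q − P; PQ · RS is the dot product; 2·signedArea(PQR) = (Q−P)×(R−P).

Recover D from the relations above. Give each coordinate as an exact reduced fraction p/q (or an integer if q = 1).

1. D_x = 1  [DE · BF = -584/9 ∩ 2·signedArea(DBA) = -4/3]
2. D_y = -29/3  [DE · BF = -584/9 ∩ 2·signedArea(DBA) = -4/3]
   → D = (1, -29/3)

D = (1, -29/3)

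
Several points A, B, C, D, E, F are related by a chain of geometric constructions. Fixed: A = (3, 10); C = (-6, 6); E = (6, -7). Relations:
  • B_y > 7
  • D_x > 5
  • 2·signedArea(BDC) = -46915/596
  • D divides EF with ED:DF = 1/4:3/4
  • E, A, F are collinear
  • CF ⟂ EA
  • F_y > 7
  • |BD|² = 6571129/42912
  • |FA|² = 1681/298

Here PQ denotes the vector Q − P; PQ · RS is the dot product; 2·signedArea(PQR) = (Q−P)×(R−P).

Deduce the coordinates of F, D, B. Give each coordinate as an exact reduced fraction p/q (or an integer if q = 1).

B = (41/298, 7051/894)
D = (6381/1192, -3975/1192)
F = (1017/298, 2283/298)

1. F_x = 1017/298  [E, A, F are collinear ∩ CF ⟂ EA]
2. F_y = 2283/298  [E, A, F are collinear ∩ CF ⟂ EA]
   → F = (1017/298, 2283/298)
3. D_x = 6381/1192  [D divides EF with ED:DF = 1/4:3/4]
4. D_y = -3975/1192  [D divides EF with ED:DF = 1/4:3/4]
   → D = (6381/1192, -3975/1192)
5. B_x = 41/298  [line -11127/1192·x + -13533/1192·y + 54133/596 = 0 ∩ |BD|² = 6571129/42912]
6. B_y = 7051/894  [line -11127/1192·x + -13533/1192·y + 54133/596 = 0 ∩ |BD|² = 6571129/42912]
   → B = (41/298, 7051/894)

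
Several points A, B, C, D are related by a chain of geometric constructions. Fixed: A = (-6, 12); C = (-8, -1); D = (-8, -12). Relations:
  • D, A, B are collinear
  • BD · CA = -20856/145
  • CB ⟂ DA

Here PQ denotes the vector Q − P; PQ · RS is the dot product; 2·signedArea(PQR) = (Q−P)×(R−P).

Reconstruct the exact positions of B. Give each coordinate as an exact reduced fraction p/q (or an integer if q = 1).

1. B_x = -1028/145  [D, A, B are collinear ∩ CB ⟂ DA]
2. B_y = -156/145  [D, A, B are collinear ∩ CB ⟂ DA]
   → B = (-1028/145, -156/145)

B = (-1028/145, -156/145)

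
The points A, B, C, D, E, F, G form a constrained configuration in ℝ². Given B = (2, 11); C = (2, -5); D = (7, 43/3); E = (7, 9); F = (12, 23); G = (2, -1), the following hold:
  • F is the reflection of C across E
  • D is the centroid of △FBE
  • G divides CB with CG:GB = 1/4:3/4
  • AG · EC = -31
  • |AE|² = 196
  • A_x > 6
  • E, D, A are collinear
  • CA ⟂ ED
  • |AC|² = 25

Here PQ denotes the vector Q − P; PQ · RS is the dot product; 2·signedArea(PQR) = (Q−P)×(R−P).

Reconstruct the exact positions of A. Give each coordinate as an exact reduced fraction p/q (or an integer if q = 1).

A = (7, -5)

1. A_x = 7  [E, D, A are collinear ∩ CA ⟂ ED]
2. A_y = -5  [E, D, A are collinear ∩ CA ⟂ ED]
   → A = (7, -5)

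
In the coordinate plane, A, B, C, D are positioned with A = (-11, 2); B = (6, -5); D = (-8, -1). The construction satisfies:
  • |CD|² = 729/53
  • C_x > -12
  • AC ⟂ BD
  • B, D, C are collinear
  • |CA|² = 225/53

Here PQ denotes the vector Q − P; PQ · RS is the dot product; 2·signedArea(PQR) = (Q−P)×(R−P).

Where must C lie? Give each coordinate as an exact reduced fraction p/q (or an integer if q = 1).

1. C_x = -613/53  [B, D, C are collinear ∩ AC ⟂ BD]
2. C_y = 1/53  [B, D, C are collinear ∩ AC ⟂ BD]
   → C = (-613/53, 1/53)

C = (-613/53, 1/53)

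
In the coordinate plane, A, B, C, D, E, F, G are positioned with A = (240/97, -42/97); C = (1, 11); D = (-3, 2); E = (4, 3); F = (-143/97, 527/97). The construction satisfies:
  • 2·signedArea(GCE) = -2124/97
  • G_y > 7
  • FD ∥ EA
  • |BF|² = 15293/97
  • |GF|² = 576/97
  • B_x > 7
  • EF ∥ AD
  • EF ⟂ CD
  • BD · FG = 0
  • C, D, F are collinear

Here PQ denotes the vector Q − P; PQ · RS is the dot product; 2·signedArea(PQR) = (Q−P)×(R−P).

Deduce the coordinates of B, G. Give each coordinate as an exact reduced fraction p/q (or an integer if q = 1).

1. G_x = -47/97  [line 8·x + 3·y + -1853/97 = 0 ∩ |GF|² = 576/97]
2. G_y = 743/97  [line 8·x + 3·y + -1853/97 = 0 ∩ |GF|² = 576/97]
   → G = (-47/97, 743/97)
3. B_x = 771/97  [line -96/97·x + -216/97·y + 144/97 = 0 ∩ |BF|² = 15293/97]
4. B_y = -278/97  [line -96/97·x + -216/97·y + 144/97 = 0 ∩ |BF|² = 15293/97]
   → B = (771/97, -278/97)

B = (771/97, -278/97)
G = (-47/97, 743/97)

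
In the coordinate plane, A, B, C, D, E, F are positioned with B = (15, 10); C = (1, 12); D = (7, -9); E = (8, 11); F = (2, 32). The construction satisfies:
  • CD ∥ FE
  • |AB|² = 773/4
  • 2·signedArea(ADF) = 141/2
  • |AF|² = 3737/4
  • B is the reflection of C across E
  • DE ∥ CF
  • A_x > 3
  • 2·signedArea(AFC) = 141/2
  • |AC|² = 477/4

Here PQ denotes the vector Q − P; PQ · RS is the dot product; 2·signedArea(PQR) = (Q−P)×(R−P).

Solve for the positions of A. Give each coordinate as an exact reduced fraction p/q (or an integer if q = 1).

A = (4, 3/2)

1. A_x = 4  [2·signedArea(AFC) = 141/2 ∩ 2·signedArea(ADF) = 141/2]
2. A_y = 3/2  [2·signedArea(AFC) = 141/2 ∩ 2·signedArea(ADF) = 141/2]
   → A = (4, 3/2)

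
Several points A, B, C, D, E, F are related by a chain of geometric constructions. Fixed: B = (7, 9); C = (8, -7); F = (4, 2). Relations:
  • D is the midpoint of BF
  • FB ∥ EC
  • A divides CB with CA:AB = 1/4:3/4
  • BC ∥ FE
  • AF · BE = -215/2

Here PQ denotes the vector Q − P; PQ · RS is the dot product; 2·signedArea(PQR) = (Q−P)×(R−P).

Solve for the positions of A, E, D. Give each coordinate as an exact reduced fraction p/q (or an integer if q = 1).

A = (31/4, -3)
D = (11/2, 11/2)
E = (5, -14)

1. A_x = 31/4  [A divides CB with CA:AB = 1/4:3/4]
2. A_y = -3  [A divides CB with CA:AB = 1/4:3/4]
   → A = (31/4, -3)
3. E_x = 5  [FB ∥ EC ∩ BC ∥ FE]
4. E_y = -14  [FB ∥ EC ∩ BC ∥ FE]
   → E = (5, -14)
5. D_x = 11/2  [D is the midpoint of BF]
6. D_y = 11/2  [D is the midpoint of BF]
   → D = (11/2, 11/2)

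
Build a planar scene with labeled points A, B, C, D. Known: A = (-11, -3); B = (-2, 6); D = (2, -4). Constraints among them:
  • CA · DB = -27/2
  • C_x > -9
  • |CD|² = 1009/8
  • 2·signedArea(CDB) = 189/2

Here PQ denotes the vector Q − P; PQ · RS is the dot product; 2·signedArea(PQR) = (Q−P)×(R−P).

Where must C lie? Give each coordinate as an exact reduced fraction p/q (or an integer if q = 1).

1. C_x = -35/4  [CA · DB = -27/2 ∩ 2·signedArea(CDB) = 189/2]
2. C_y = -3/4  [CA · DB = -27/2 ∩ 2·signedArea(CDB) = 189/2]
   → C = (-35/4, -3/4)

C = (-35/4, -3/4)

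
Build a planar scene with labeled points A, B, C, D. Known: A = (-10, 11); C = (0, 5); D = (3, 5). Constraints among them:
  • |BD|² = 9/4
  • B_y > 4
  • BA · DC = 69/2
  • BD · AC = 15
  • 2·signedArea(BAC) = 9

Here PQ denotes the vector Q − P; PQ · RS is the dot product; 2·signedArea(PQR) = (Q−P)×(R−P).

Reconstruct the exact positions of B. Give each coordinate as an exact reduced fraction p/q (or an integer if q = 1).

1. B_x = 3/2  [BD · AC = 15 ∩ BA · DC = 69/2]
2. B_y = 5  [BD · AC = 15 ∩ BA · DC = 69/2]
   → B = (3/2, 5)

B = (3/2, 5)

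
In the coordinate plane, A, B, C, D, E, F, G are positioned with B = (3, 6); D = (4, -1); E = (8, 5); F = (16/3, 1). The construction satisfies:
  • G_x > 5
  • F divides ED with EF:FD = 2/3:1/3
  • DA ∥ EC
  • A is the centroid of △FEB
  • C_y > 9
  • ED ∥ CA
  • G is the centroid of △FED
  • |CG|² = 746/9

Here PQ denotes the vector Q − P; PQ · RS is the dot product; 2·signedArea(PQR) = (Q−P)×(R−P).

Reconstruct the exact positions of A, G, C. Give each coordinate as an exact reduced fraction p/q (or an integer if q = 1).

1. A_x = 49/9  [A is the centroid of △FEB]
2. A_y = 4  [A is the centroid of △FEB]
   → A = (49/9, 4)
3. G_x = 52/9  [G is the centroid of △FED]
4. G_y = 5/3  [G is the centroid of △FED]
   → G = (52/9, 5/3)
5. C_x = 85/9  [ED ∥ CA ∩ DA ∥ EC]
6. C_y = 10  [ED ∥ CA ∩ DA ∥ EC]
   → C = (85/9, 10)

A = (49/9, 4)
C = (85/9, 10)
G = (52/9, 5/3)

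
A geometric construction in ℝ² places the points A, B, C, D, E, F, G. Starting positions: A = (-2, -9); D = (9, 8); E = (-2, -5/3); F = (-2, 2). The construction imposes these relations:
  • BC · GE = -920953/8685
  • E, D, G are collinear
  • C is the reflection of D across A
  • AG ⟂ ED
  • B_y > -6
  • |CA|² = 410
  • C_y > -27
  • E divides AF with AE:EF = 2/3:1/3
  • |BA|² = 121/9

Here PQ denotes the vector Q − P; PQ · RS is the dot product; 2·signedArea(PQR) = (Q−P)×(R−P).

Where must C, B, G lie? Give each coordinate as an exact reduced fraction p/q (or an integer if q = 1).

B = (-2, -16/3)
C = (-13, -26)
G = (-5439/965, -4692/965)

1. C_x = -13  [C is the reflection of D across A]
2. C_y = -26  [C is the reflection of D across A]
   → C = (-13, -26)
3. G_x = -5439/965  [E, D, G are collinear ∩ AG ⟂ ED]
4. G_y = -4692/965  [E, D, G are collinear ∩ AG ⟂ ED]
   → G = (-5439/965, -4692/965)
5. B_x = -2  [line -3509/965·x + -9251/2895·y + -211178/8685 = 0 ∩ |BA|² = 121/9]
6. B_y = -16/3  [line -3509/965·x + -9251/2895·y + -211178/8685 = 0 ∩ |BA|² = 121/9]
   → B = (-2, -16/3)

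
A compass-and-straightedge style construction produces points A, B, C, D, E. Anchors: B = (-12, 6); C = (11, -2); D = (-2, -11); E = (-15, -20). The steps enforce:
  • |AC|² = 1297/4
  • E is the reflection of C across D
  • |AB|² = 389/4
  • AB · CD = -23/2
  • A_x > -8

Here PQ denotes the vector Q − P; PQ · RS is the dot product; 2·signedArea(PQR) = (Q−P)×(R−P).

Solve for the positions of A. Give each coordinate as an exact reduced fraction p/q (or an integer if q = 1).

1. A_x = -7  [line 13·x + 9·y + 227/2 = 0 ∩ |AB|² = 389/4]
2. A_y = -5/2  [line 13·x + 9·y + 227/2 = 0 ∩ |AB|² = 389/4]
   → A = (-7, -5/2)

A = (-7, -5/2)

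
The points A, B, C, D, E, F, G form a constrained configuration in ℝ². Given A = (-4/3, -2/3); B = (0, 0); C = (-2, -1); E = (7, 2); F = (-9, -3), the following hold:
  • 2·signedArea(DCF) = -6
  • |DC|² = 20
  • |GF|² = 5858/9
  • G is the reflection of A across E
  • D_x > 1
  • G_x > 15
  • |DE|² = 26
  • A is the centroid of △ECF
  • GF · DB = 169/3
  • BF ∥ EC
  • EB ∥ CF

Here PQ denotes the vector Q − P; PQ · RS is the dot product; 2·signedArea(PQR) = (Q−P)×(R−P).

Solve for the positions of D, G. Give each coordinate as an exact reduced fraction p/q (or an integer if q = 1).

1. D_x = 2  [line 2·x + -7·y + 3 = 0 ∩ |DC|² = 20]
2. D_y = 1  [line 2·x + -7·y + 3 = 0 ∩ |DC|² = 20]
   → D = (2, 1)
3. G_x = 46/3  [G is the reflection of A across E]
4. G_y = 14/3  [G is the reflection of A across E]
   → G = (46/3, 14/3)

D = (2, 1)
G = (46/3, 14/3)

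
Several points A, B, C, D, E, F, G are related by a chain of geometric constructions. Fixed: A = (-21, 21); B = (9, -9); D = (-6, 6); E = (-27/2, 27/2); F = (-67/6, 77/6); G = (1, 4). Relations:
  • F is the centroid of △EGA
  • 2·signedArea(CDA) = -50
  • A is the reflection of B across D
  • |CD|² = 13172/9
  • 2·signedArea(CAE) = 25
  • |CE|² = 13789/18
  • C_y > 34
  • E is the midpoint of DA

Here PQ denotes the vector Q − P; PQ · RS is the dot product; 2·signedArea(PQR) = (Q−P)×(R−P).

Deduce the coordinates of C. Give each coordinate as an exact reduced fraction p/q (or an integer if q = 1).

C = (-94/3, 104/3)

1. C_x = -94/3  [line -15·x + -15·y + 50 = 0 ∩ |CE|² = 13789/18]
2. C_y = 104/3  [line -15·x + -15·y + 50 = 0 ∩ |CE|² = 13789/18]
   → C = (-94/3, 104/3)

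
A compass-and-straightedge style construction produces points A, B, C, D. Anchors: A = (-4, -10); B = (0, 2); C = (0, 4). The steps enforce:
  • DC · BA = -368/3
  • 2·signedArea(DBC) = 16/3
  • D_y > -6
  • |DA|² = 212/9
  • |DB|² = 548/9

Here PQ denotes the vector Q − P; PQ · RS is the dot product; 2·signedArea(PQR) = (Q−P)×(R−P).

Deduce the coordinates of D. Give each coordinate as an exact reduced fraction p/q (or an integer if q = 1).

1. D_x = -8/3  [2·signedArea(DBC) = 16/3 ∩ DC · BA = -368/3]
2. D_y = -16/3  [2·signedArea(DBC) = 16/3 ∩ DC · BA = -368/3]
   → D = (-8/3, -16/3)

D = (-8/3, -16/3)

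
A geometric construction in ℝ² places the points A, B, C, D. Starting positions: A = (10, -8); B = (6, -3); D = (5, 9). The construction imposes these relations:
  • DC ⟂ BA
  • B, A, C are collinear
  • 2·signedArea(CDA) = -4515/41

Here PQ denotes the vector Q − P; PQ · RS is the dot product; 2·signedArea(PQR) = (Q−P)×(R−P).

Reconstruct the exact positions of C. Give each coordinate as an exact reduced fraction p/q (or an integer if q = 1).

1. C_x = -10/41  [B, A, C are collinear ∩ DC ⟂ BA]
2. C_y = 197/41  [B, A, C are collinear ∩ DC ⟂ BA]
   → C = (-10/41, 197/41)

C = (-10/41, 197/41)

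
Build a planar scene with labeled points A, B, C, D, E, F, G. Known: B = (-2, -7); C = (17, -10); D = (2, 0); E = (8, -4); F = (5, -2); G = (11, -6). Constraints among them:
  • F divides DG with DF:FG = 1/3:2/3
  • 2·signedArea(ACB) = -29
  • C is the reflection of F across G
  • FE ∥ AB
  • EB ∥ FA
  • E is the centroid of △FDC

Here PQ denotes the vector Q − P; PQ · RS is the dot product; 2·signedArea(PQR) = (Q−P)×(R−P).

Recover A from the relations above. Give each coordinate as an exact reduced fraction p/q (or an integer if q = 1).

1. A_x = -5  [FE ∥ AB ∩ EB ∥ FA]
2. A_y = -5  [FE ∥ AB ∩ EB ∥ FA]
   → A = (-5, -5)

A = (-5, -5)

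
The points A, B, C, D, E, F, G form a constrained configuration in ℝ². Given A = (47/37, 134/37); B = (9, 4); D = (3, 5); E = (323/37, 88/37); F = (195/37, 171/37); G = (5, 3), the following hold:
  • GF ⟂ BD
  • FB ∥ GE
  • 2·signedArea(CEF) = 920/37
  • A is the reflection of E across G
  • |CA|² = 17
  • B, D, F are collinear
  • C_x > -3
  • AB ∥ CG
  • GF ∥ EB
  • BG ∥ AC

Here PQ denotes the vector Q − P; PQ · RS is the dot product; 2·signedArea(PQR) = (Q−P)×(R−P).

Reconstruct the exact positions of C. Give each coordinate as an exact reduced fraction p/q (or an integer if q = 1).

C = (-101/37, 97/37)

1. C_x = -101/37  [AB ∥ CG ∩ BG ∥ AC]
2. C_y = 97/37  [AB ∥ CG ∩ BG ∥ AC]
   → C = (-101/37, 97/37)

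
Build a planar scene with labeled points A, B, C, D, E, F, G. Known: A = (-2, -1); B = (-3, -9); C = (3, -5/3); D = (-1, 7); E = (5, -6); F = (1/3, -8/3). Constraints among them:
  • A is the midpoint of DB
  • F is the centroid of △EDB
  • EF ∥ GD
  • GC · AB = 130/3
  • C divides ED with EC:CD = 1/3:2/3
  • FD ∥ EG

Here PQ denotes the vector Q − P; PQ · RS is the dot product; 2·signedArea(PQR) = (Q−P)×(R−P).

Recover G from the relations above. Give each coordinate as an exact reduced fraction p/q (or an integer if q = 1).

1. G_x = 11/3  [EF ∥ GD ∩ FD ∥ EG]
2. G_y = 11/3  [EF ∥ GD ∩ FD ∥ EG]
   → G = (11/3, 11/3)

G = (11/3, 11/3)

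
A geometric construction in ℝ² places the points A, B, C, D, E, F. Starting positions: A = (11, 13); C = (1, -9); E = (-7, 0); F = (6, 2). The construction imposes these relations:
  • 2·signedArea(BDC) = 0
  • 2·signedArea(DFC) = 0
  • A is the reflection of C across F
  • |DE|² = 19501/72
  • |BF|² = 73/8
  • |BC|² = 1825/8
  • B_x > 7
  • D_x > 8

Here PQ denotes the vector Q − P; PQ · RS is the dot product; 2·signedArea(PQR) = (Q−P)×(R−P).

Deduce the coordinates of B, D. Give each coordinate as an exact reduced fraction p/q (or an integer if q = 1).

1. D_x = 97/12  [line 11·x + -5·y + -56 = 0 ∩ |DE|² = 19501/72]
2. D_y = 79/12  [line 11·x + -5·y + -56 = 0 ∩ |DE|² = 19501/72]
   → D = (97/12, 79/12)
3. B_x = 29/4  [line 187/12·x + -85/12·y + -238/3 = 0 ∩ |BF|² = 73/8]
4. B_y = 19/4  [line 187/12·x + -85/12·y + -238/3 = 0 ∩ |BF|² = 73/8]
   → B = (29/4, 19/4)

B = (29/4, 19/4)
D = (97/12, 79/12)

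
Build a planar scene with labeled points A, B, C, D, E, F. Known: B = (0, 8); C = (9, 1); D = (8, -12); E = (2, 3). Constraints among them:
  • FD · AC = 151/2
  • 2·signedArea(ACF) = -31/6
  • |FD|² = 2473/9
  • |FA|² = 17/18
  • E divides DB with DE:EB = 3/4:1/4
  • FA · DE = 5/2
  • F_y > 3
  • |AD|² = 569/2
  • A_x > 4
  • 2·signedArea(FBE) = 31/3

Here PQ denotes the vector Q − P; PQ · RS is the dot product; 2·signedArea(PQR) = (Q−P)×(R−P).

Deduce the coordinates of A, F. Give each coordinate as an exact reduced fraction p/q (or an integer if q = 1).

A = (9/2, 9/2)
F = (11/3, 4)

1. F_x = 11/3  [line 5·x + 2·y + -79/3 = 0 ∩ |FD|² = 2473/9]
2. F_y = 4  [line 5·x + 2·y + -79/3 = 0 ∩ |FD|² = 2473/9]
   → F = (11/3, 4)
3. A_x = 9/2  [2·signedArea(ACF) = -31/6 ∩ FD · AC = 151/2]
4. A_y = 9/2  [2·signedArea(ACF) = -31/6 ∩ FD · AC = 151/2]
   → A = (9/2, 9/2)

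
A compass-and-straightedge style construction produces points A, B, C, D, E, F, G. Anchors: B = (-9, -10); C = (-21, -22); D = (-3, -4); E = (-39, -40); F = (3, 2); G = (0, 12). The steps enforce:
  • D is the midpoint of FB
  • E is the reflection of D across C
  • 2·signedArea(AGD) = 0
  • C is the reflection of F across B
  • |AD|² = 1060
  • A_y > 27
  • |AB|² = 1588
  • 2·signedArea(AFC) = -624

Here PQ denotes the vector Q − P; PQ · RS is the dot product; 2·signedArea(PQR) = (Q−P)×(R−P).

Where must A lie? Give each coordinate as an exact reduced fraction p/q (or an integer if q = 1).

1. A_x = 3  [2·signedArea(AGD) = 0 ∩ 2·signedArea(AFC) = -624]
2. A_y = 28  [2·signedArea(AGD) = 0 ∩ 2·signedArea(AFC) = -624]
   → A = (3, 28)

A = (3, 28)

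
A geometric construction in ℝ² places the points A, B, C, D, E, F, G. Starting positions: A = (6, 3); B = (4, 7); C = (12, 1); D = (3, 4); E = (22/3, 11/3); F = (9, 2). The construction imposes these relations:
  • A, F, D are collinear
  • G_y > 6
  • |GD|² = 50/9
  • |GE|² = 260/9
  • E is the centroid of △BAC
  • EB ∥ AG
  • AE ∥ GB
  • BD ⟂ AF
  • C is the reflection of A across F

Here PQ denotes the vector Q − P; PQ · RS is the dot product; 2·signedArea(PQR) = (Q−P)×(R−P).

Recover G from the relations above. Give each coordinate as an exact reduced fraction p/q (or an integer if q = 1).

1. G_x = 8/3  [AE ∥ GB ∩ EB ∥ AG]
2. G_y = 19/3  [AE ∥ GB ∩ EB ∥ AG]
   → G = (8/3, 19/3)

G = (8/3, 19/3)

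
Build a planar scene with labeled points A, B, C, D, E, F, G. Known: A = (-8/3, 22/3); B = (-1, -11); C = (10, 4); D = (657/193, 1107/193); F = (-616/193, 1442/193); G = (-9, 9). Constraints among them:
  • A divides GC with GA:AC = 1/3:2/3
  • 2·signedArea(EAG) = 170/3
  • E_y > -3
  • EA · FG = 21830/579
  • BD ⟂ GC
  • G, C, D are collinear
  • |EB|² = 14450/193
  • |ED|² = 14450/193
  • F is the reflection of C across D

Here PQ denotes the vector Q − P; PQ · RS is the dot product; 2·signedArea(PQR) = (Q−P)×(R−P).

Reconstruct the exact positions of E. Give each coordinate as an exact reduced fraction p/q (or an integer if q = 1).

1. E_x = 232/193  [2·signedArea(EAG) = 170/3 ∩ EA · FG = 21830/579]
2. E_y = -508/193  [2·signedArea(EAG) = 170/3 ∩ EA · FG = 21830/579]
   → E = (232/193, -508/193)

E = (232/193, -508/193)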